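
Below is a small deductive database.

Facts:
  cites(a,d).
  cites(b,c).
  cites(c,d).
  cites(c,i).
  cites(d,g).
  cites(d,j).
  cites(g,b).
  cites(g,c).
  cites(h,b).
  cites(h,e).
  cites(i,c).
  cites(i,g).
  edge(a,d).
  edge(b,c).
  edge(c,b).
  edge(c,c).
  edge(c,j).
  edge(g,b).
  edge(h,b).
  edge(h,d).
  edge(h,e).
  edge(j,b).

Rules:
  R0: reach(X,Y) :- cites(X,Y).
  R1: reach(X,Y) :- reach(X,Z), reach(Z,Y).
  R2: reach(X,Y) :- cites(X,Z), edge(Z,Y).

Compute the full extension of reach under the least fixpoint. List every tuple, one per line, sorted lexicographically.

reach(a,b)
reach(a,c)
reach(a,d)
reach(a,g)
reach(a,i)
reach(a,j)
reach(b,b)
reach(b,c)
reach(b,d)
reach(b,g)
reach(b,i)
reach(b,j)
reach(c,b)
reach(c,c)
reach(c,d)
reach(c,g)
reach(c,i)
reach(c,j)
reach(d,b)
reach(d,c)
reach(d,d)
reach(d,g)
reach(d,i)
reach(d,j)
reach(g,b)
reach(g,c)
reach(g,d)
reach(g,g)
reach(g,i)
reach(g,j)
reach(h,b)
reach(h,c)
reach(h,d)
reach(h,e)
reach(h,g)
reach(h,i)
reach(h,j)
reach(i,b)
reach(i,c)
reach(i,d)
reach(i,g)
reach(i,i)
reach(i,j)

round 1: derive reach(a,d) via R0 from cites(a,d)
round 1: derive reach(b,c) via R0 from cites(b,c)
round 1: derive reach(c,d) via R0 from cites(c,d)
round 1: derive reach(c,i) via R0 from cites(c,i)
round 1: derive reach(d,g) via R0 from cites(d,g)
round 1: derive reach(d,j) via R0 from cites(d,j)
round 1: derive reach(g,b) via R0 from cites(g,b)
round 1: derive reach(g,c) via R0 from cites(g,c)
round 1: derive reach(h,b) via R0 from cites(h,b)
round 1: derive reach(h,e) via R0 from cites(h,e)
round 1: derive reach(i,c) via R0 from cites(i,c)
round 1: derive reach(i,g) via R0 from cites(i,g)
round 1: derive reach(b,b) via R2 from cites(b,c), edge(c,b)
round 1: derive reach(b,j) via R2 from cites(b,c), edge(c,j)
round 1: derive reach(d,b) via R2 from cites(d,g), edge(g,b)
round 1: derive reach(g,j) via R2 from cites(g,c), edge(c,j)
round 1: derive reach(h,c) via R2 from cites(h,b), edge(b,c)
round 1: derive reach(i,b) via R2 from cites(i,c), edge(c,b)
round 1: derive reach(i,j) via R2 from cites(i,c), edge(c,j)
round 2: derive reach(a,b) via R1 from reach(a,d), reach(d,b)
round 2: derive reach(a,g) via R1 from reach(a,d), reach(d,g)
round 2: derive reach(a,j) via R1 from reach(a,d), reach(d,j)
round 2: derive reach(b,d) via R1 from reach(b,c), reach(c,d)
round 2: derive reach(b,i) via R1 from reach(b,c), reach(c,i)
round 2: derive reach(c,b) via R1 from reach(c,d), reach(d,b)
round 2: derive reach(c,c) via R1 from reach(c,i), reach(i,c)
round 2: derive reach(c,g) via R1 from reach(c,d), reach(d,g)
round 2: derive reach(c,j) via R1 from reach(c,d), reach(d,j)
round 2: derive reach(d,c) via R1 from reach(d,b), reach(b,c)
round 2: derive reach(g,d) via R1 from reach(g,c), reach(c,d)
round 2: derive reach(g,i) via R1 from reach(g,c), reach(c,i)
round 2: derive reach(h,d) via R1 from reach(h,c), reach(c,d)
round 2: derive reach(h,i) via R1 from reach(h,c), reach(c,i)
round 2: derive reach(h,j) via R1 from reach(h,b), reach(b,j)
round 2: derive reach(i,d) via R1 from reach(i,c), reach(c,d)
round 2: derive reach(i,i) via R1 from reach(i,c), reach(c,i)
round 3: derive reach(a,c) via R1 from reach(a,b), reach(b,c)
round 3: derive reach(a,i) via R1 from reach(a,b), reach(b,i)
round 3: derive reach(b,g) via R1 from reach(b,c), reach(c,g)
round 3: derive reach(d,d) via R1 from reach(d,b), reach(b,d)
round 3: derive reach(d,i) via R1 from reach(d,b), reach(b,i)
round 3: derive reach(g,g) via R1 from reach(g,c), reach(c,g)
round 3: derive reach(h,g) via R1 from reach(h,c), reach(c,g)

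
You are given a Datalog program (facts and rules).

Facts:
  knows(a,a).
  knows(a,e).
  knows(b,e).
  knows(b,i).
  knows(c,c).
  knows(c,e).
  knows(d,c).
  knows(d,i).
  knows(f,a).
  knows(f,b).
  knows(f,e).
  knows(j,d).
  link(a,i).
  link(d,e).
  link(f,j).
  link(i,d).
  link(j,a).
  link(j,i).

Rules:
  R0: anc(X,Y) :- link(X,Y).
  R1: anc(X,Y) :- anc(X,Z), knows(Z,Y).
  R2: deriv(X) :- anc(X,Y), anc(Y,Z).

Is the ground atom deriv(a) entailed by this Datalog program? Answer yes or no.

yes

round 1: derive anc(a,i) via R0 from link(a,i)
round 1: derive anc(d,e) via R0 from link(d,e)
round 1: derive anc(f,j) via R0 from link(f,j)
round 1: derive anc(i,d) via R0 from link(i,d)
round 1: derive anc(j,a) via R0 from link(j,a)
round 1: derive anc(j,i) via R0 from link(j,i)
round 2: derive anc(f,d) via R1 from anc(f,j), knows(j,d)
round 2: derive anc(i,c) via R1 from anc(i,d), knows(d,c)
round 2: derive anc(i,i) via R1 from anc(i,d), knows(d,i)
round 2: derive anc(j,e) via R1 from anc(j,a), knows(a,e)
round 2: derive deriv(a) via R2 from anc(a,i), anc(i,d)
round 2: derive deriv(f) via R2 from anc(f,j), anc(j,a)
round 2: derive deriv(i) via R2 from anc(i,d), anc(d,e)
round 2: derive deriv(j) via R2 from anc(j,a), anc(a,i)
round 3: derive anc(f,c) via R1 from anc(f,d), knows(d,c)
round 3: derive anc(f,i) via R1 from anc(f,d), knows(d,i)
round 3: derive anc(i,e) via R1 from anc(i,c), knows(c,e)
round 4: derive anc(f,e) via R1 from anc(f,c), knows(c,e)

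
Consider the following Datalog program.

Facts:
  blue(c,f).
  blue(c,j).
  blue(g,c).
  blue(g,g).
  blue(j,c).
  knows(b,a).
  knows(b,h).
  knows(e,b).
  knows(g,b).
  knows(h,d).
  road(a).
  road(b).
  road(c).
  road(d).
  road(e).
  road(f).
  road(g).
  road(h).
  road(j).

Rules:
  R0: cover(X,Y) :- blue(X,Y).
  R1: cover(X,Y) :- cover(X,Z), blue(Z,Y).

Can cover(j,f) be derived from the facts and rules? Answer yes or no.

round 1: derive cover(c,f) via R0 from blue(c,f)
round 1: derive cover(c,j) via R0 from blue(c,j)
round 1: derive cover(g,c) via R0 from blue(g,c)
round 1: derive cover(g,g) via R0 from blue(g,g)
round 1: derive cover(j,c) via R0 from blue(j,c)
round 2: derive cover(c,c) via R1 from cover(c,j), blue(j,c)
round 2: derive cover(g,f) via R1 from cover(g,c), blue(c,f)
round 2: derive cover(g,j) via R1 from cover(g,c), blue(c,j)
round 2: derive cover(j,f) via R1 from cover(j,c), blue(c,f)
round 2: derive cover(j,j) via R1 from cover(j,c), blue(c,j)

yes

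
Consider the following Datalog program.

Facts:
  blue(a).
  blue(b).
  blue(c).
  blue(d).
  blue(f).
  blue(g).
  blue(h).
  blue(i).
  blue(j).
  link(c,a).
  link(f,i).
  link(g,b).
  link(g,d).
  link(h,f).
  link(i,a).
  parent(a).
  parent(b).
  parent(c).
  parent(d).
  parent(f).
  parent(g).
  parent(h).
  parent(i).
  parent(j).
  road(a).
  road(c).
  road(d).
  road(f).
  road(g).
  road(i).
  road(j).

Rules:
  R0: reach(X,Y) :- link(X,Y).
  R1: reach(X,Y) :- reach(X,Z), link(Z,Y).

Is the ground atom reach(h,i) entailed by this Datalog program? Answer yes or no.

yes

round 1: derive reach(c,a) via R0 from link(c,a)
round 1: derive reach(f,i) via R0 from link(f,i)
round 1: derive reach(g,b) via R0 from link(g,b)
round 1: derive reach(g,d) via R0 from link(g,d)
round 1: derive reach(h,f) via R0 from link(h,f)
round 1: derive reach(i,a) via R0 from link(i,a)
round 2: derive reach(f,a) via R1 from reach(f,i), link(i,a)
round 2: derive reach(h,i) via R1 from reach(h,f), link(f,i)
round 3: derive reach(h,a) via R1 from reach(h,i), link(i,a)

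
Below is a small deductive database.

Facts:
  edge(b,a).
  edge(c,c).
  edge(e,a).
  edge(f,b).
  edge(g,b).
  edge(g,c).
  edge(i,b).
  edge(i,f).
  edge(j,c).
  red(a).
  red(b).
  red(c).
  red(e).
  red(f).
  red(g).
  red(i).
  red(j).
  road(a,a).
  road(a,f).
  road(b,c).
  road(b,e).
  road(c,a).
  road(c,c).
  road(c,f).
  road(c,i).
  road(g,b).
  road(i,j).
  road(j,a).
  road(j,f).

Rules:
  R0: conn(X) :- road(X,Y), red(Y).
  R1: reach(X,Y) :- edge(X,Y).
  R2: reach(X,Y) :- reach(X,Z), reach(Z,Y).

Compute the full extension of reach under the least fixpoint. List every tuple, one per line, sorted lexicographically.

round 1: derive reach(b,a) via R1 from edge(b,a)
round 1: derive reach(c,c) via R1 from edge(c,c)
round 1: derive reach(e,a) via R1 from edge(e,a)
round 1: derive reach(f,b) via R1 from edge(f,b)
round 1: derive reach(g,b) via R1 from edge(g,b)
round 1: derive reach(g,c) via R1 from edge(g,c)
round 1: derive reach(i,b) via R1 from edge(i,b)
round 1: derive reach(i,f) via R1 from edge(i,f)
round 1: derive reach(j,c) via R1 from edge(j,c)
round 2: derive reach(f,a) via R2 from reach(f,b), reach(b,a)
round 2: derive reach(g,a) via R2 from reach(g,b), reach(b,a)
round 2: derive reach(i,a) via R2 from reach(i,b), reach(b,a)

reach(b,a)
reach(c,c)
reach(e,a)
reach(f,a)
reach(f,b)
reach(g,a)
reach(g,b)
reach(g,c)
reach(i,a)
reach(i,b)
reach(i,f)
reach(j,c)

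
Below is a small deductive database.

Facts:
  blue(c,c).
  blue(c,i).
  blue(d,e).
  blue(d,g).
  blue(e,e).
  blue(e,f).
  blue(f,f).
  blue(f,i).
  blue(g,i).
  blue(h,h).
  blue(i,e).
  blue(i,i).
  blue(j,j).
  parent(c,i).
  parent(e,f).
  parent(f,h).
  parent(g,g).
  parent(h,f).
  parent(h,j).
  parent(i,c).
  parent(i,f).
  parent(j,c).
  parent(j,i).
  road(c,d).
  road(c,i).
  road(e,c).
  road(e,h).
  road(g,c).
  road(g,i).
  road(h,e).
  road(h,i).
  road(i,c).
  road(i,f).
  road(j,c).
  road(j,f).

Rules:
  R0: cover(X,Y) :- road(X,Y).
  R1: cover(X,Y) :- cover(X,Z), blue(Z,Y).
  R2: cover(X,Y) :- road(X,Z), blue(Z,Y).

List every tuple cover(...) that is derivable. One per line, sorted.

round 1: derive cover(c,d) via R0 from road(c,d)
round 1: derive cover(c,i) via R0 from road(c,i)
round 1: derive cover(e,c) via R0 from road(e,c)
round 1: derive cover(e,h) via R0 from road(e,h)
round 1: derive cover(g,c) via R0 from road(g,c)
round 1: derive cover(g,i) via R0 from road(g,i)
round 1: derive cover(h,e) via R0 from road(h,e)
round 1: derive cover(h,i) via R0 from road(h,i)
round 1: derive cover(i,c) via R0 from road(i,c)
round 1: derive cover(i,f) via R0 from road(i,f)
round 1: derive cover(j,c) via R0 from road(j,c)
round 1: derive cover(j,f) via R0 from road(j,f)
round 1: derive cover(c,e) via R2 from road(c,d), blue(d,e)
round 1: derive cover(c,g) via R2 from road(c,d), blue(d,g)
round 1: derive cover(e,i) via R2 from road(e,c), blue(c,i)
round 1: derive cover(g,e) via R2 from road(g,i), blue(i,e)
round 1: derive cover(h,f) via R2 from road(h,e), blue(e,f)
round 1: derive cover(i,i) via R2 from road(i,c), blue(c,i)
round 1: derive cover(j,i) via R2 from road(j,c), blue(c,i)
round 2: derive cover(c,f) via R1 from cover(c,e), blue(e,f)
round 2: derive cover(e,e) via R1 from cover(e,i), blue(i,e)
round 2: derive cover(g,f) via R1 from cover(g,e), blue(e,f)
round 2: derive cover(i,e) via R1 from cover(i,i), blue(i,e)
round 2: derive cover(j,e) via R1 from cover(j,i), blue(i,e)
round 3: derive cover(e,f) via R1 from cover(e,e), blue(e,f)

cover(c,d)
cover(c,e)
cover(c,f)
cover(c,g)
cover(c,i)
cover(e,c)
cover(e,e)
cover(e,f)
cover(e,h)
cover(e,i)
cover(g,c)
cover(g,e)
cover(g,f)
cover(g,i)
cover(h,e)
cover(h,f)
cover(h,i)
cover(i,c)
cover(i,e)
cover(i,f)
cover(i,i)
cover(j,c)
cover(j,e)
cover(j,f)
cover(j,i)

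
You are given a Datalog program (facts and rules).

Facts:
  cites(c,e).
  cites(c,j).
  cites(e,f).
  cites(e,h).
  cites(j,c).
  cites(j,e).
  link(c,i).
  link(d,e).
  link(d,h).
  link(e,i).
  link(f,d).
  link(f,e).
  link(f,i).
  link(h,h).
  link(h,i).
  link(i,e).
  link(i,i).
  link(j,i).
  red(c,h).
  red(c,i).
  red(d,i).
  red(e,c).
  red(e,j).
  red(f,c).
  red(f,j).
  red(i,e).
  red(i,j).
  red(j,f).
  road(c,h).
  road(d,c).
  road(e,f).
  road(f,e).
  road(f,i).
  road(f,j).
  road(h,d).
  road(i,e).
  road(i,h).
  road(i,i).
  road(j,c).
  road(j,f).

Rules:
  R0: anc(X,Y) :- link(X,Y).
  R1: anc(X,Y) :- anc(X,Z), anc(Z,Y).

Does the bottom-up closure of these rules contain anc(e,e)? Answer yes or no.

round 1: derive anc(c,i) via R0 from link(c,i)
round 1: derive anc(d,e) via R0 from link(d,e)
round 1: derive anc(d,h) via R0 from link(d,h)
round 1: derive anc(e,i) via R0 from link(e,i)
round 1: derive anc(f,d) via R0 from link(f,d)
round 1: derive anc(f,e) via R0 from link(f,e)
round 1: derive anc(f,i) via R0 from link(f,i)
round 1: derive anc(h,h) via R0 from link(h,h)
round 1: derive anc(h,i) via R0 from link(h,i)
round 1: derive anc(i,e) via R0 from link(i,e)
round 1: derive anc(i,i) via R0 from link(i,i)
round 1: derive anc(j,i) via R0 from link(j,i)
round 2: derive anc(c,e) via R1 from anc(c,i), anc(i,e)
round 2: derive anc(d,i) via R1 from anc(d,e), anc(e,i)
round 2: derive anc(e,e) via R1 from anc(e,i), anc(i,e)
round 2: derive anc(f,h) via R1 from anc(f,d), anc(d,h)
round 2: derive anc(h,e) via R1 from anc(h,i), anc(i,e)
round 2: derive anc(j,e) via R1 from anc(j,i), anc(i,e)

yes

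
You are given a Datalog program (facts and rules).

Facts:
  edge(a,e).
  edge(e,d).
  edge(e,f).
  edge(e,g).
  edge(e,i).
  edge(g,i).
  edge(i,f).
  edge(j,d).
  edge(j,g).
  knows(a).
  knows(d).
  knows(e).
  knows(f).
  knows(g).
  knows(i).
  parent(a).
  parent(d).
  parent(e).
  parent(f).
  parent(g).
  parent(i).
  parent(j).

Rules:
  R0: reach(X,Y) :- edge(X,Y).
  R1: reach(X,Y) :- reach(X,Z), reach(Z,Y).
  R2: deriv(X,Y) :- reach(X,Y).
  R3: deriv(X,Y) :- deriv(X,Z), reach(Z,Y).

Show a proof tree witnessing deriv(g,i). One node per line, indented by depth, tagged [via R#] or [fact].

round 1: derive reach(a,e) via R0 from edge(a,e)
round 1: derive reach(e,d) via R0 from edge(e,d)
round 1: derive reach(e,f) via R0 from edge(e,f)
round 1: derive reach(e,g) via R0 from edge(e,g)
round 1: derive reach(e,i) via R0 from edge(e,i)
round 1: derive reach(g,i) via R0 from edge(g,i)
round 1: derive reach(i,f) via R0 from edge(i,f)
round 1: derive reach(j,d) via R0 from edge(j,d)
round 1: derive reach(j,g) via R0 from edge(j,g)
round 2: derive reach(a,d) via R1 from reach(a,e), reach(e,d)
round 2: derive reach(a,f) via R1 from reach(a,e), reach(e,f)
round 2: derive reach(a,g) via R1 from reach(a,e), reach(e,g)
round 2: derive reach(a,i) via R1 from reach(a,e), reach(e,i)
round 2: derive reach(g,f) via R1 from reach(g,i), reach(i,f)
round 2: derive reach(j,i) via R1 from reach(j,g), reach(g,i)
round 2: derive deriv(a,e) via R2 from reach(a,e)
round 2: derive deriv(e,d) via R2 from reach(e,d)
round 2: derive deriv(e,f) via R2 from reach(e,f)
round 2: derive deriv(e,g) via R2 from reach(e,g)
round 2: derive deriv(e,i) via R2 from reach(e,i)
round 2: derive deriv(g,i) via R2 from reach(g,i)
round 2: derive deriv(i,f) via R2 from reach(i,f)
round 2: derive deriv(j,d) via R2 from reach(j,d)
round 2: derive deriv(j,g) via R2 from reach(j,g)
round 3: derive reach(j,f) via R1 from reach(j,g), reach(g,f)
round 3: derive deriv(a,d) via R2 from reach(a,d)
round 3: derive deriv(a,f) via R2 from reach(a,f)
round 3: derive deriv(a,g) via R2 from reach(a,g)
round 3: derive deriv(a,i) via R2 from reach(a,i)
round 3: derive deriv(g,f) via R2 from reach(g,f)
round 3: derive deriv(j,i) via R2 from reach(j,i)
round 3: derive deriv(j,f) via R3 from deriv(j,g), reach(g,f)

deriv(g,i)  [via R2]
  reach(g,i)  [via R0]
    edge(g,i)  [fact]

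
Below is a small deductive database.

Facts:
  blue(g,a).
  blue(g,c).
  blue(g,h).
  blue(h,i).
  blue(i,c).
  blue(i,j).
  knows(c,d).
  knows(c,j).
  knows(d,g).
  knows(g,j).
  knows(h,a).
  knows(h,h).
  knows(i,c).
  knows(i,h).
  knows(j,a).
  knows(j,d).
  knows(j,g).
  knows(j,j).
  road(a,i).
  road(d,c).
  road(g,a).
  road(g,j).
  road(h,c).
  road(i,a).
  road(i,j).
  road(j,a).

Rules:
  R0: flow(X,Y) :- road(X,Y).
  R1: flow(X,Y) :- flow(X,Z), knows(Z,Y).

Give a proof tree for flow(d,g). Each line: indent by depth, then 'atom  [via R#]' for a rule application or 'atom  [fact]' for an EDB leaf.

flow(d,g)  [via R1]
  flow(d,d)  [via R1]
    flow(d,c)  [via R0]
      road(d,c)  [fact]
    knows(c,d)  [fact]
  knows(d,g)  [fact]

round 1: derive flow(a,i) via R0 from road(a,i)
round 1: derive flow(d,c) via R0 from road(d,c)
round 1: derive flow(g,a) via R0 from road(g,a)
round 1: derive flow(g,j) via R0 from road(g,j)
round 1: derive flow(h,c) via R0 from road(h,c)
round 1: derive flow(i,a) via R0 from road(i,a)
round 1: derive flow(i,j) via R0 from road(i,j)
round 1: derive flow(j,a) via R0 from road(j,a)
round 2: derive flow(a,c) via R1 from flow(a,i), knows(i,c)
round 2: derive flow(a,h) via R1 from flow(a,i), knows(i,h)
round 2: derive flow(d,d) via R1 from flow(d,c), knows(c,d)
round 2: derive flow(d,j) via R1 from flow(d,c), knows(c,j)
round 2: derive flow(g,d) via R1 from flow(g,j), knows(j,d)
round 2: derive flow(g,g) via R1 from flow(g,j), knows(j,g)
round 2: derive flow(h,d) via R1 from flow(h,c), knows(c,d)
round 2: derive flow(h,j) via R1 from flow(h,c), knows(c,j)
round 2: derive flow(i,d) via R1 from flow(i,j), knows(j,d)
round 2: derive flow(i,g) via R1 from flow(i,j), knows(j,g)
round 3: derive flow(a,a) via R1 from flow(a,h), knows(h,a)
round 3: derive flow(a,d) via R1 from flow(a,c), knows(c,d)
round 3: derive flow(a,j) via R1 from flow(a,c), knows(c,j)
round 3: derive flow(d,a) via R1 from flow(d,j), knows(j,a)
round 3: derive flow(d,g) via R1 from flow(d,d), knows(d,g)
round 3: derive flow(h,a) via R1 from flow(h,j), knows(j,a)
round 3: derive flow(h,g) via R1 from flow(h,d), knows(d,g)
round 4: derive flow(a,g) via R1 from flow(a,d), knows(d,g)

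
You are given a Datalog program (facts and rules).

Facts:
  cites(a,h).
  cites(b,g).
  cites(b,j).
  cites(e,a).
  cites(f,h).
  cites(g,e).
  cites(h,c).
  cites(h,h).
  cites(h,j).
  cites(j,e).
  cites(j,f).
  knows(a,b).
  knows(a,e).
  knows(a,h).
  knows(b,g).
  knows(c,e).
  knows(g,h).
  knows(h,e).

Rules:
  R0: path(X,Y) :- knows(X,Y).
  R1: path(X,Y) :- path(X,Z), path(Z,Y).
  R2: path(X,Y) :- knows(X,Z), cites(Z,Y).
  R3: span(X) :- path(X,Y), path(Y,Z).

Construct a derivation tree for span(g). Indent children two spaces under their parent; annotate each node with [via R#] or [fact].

round 1: derive path(a,b) via R0 from knows(a,b)
round 1: derive path(a,e) via R0 from knows(a,e)
round 1: derive path(a,h) via R0 from knows(a,h)
round 1: derive path(b,g) via R0 from knows(b,g)
round 1: derive path(c,e) via R0 from knows(c,e)
round 1: derive path(g,h) via R0 from knows(g,h)
round 1: derive path(h,e) via R0 from knows(h,e)
round 1: derive path(a,a) via R2 from knows(a,e), cites(e,a)
round 1: derive path(a,c) via R2 from knows(a,h), cites(h,c)
round 1: derive path(a,g) via R2 from knows(a,b), cites(b,g)
round 1: derive path(a,j) via R2 from knows(a,b), cites(b,j)
round 1: derive path(b,e) via R2 from knows(b,g), cites(g,e)
round 1: derive path(c,a) via R2 from knows(c,e), cites(e,a)
round 1: derive path(g,c) via R2 from knows(g,h), cites(h,c)
round 1: derive path(g,j) via R2 from knows(g,h), cites(h,j)
round 1: derive path(h,a) via R2 from knows(h,e), cites(e,a)
round 2: derive path(b,c) via R1 from path(b,g), path(g,c)
round 2: derive path(b,h) via R1 from path(b,g), path(g,h)
round 2: derive path(b,j) via R1 from path(b,g), path(g,j)
round 2: derive path(c,b) via R1 from path(c,a), path(a,b)
round 2: derive path(c,c) via R1 from path(c,a), path(a,c)
round 2: derive path(c,g) via R1 from path(c,a), path(a,g)
round 2: derive path(c,h) via R1 from path(c,a), path(a,h)
round 2: derive path(c,j) via R1 from path(c,a), path(a,j)
round 2: derive path(g,a) via R1 from path(g,c), path(c,a)
round 2: derive path(g,e) via R1 from path(g,c), path(c,e)
round 2: derive path(h,b) via R1 from path(h,a), path(a,b)
round 2: derive path(h,c) via R1 from path(h,a), path(a,c)
round 2: derive path(h,g) via R1 from path(h,a), path(a,g)
round 2: derive path(h,h) via R1 from path(h,a), path(a,h)
round 2: derive path(h,j) via R1 from path(h,a), path(a,j)
round 2: derive span(a) via R3 from path(a,a), path(a,a)
round 2: derive span(b) via R3 from path(b,g), path(g,c)
round 2: derive span(c) via R3 from path(c,a), path(a,a)
round 2: derive span(g) via R3 from path(g,c), path(c,a)
round 2: derive span(h) via R3 from path(h,a), path(a,a)
round 3: derive path(b,a) via R1 from path(b,c), path(c,a)
round 3: derive path(b,b) via R1 from path(b,c), path(c,b)
round 3: derive path(g,b) via R1 from path(g,a), path(a,b)
round 3: derive path(g,g) via R1 from path(g,a), path(a,g)

span(g)  [via R3]
  path(g,c)  [via R2]
    knows(g,h)  [fact]
    cites(h,c)  [fact]
  path(c,a)  [via R2]
    knows(c,e)  [fact]
    cites(e,a)  [fact]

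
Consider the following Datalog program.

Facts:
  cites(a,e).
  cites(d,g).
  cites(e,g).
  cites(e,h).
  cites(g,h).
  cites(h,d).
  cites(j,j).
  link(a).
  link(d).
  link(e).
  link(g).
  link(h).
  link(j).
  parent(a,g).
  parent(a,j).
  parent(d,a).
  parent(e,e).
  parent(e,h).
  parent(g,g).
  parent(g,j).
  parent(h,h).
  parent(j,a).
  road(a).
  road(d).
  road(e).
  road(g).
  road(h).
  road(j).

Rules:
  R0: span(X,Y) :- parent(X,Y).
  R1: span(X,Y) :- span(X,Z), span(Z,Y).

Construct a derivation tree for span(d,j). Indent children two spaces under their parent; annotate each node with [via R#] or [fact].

round 1: derive span(a,g) via R0 from parent(a,g)
round 1: derive span(a,j) via R0 from parent(a,j)
round 1: derive span(d,a) via R0 from parent(d,a)
round 1: derive span(e,e) via R0 from parent(e,e)
round 1: derive span(e,h) via R0 from parent(e,h)
round 1: derive span(g,g) via R0 from parent(g,g)
round 1: derive span(g,j) via R0 from parent(g,j)
round 1: derive span(h,h) via R0 from parent(h,h)
round 1: derive span(j,a) via R0 from parent(j,a)
round 2: derive span(a,a) via R1 from span(a,j), span(j,a)
round 2: derive span(d,g) via R1 from span(d,a), span(a,g)
round 2: derive span(d,j) via R1 from span(d,a), span(a,j)
round 2: derive span(g,a) via R1 from span(g,j), span(j,a)
round 2: derive span(j,g) via R1 from span(j,a), span(a,g)
round 2: derive span(j,j) via R1 from span(j,a), span(a,j)

span(d,j)  [via R1]
  span(d,a)  [via R0]
    parent(d,a)  [fact]
  span(a,j)  [via R0]
    parent(a,j)  [fact]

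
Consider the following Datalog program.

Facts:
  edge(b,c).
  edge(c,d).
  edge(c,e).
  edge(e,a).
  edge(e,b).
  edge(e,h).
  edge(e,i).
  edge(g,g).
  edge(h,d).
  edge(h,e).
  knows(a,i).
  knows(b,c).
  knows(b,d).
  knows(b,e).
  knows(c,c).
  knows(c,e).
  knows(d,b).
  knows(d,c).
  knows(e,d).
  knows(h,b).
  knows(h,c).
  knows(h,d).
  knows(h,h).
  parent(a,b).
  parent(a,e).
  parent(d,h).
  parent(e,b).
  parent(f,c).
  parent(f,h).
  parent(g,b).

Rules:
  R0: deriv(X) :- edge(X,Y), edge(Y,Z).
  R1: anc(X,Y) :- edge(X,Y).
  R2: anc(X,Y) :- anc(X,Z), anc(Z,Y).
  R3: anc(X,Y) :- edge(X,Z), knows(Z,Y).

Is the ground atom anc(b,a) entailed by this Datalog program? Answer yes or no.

round 1: derive anc(b,c) via R1 from edge(b,c)
round 1: derive anc(c,d) via R1 from edge(c,d)
round 1: derive anc(c,e) via R1 from edge(c,e)
round 1: derive anc(e,a) via R1 from edge(e,a)
round 1: derive anc(e,b) via R1 from edge(e,b)
round 1: derive anc(e,h) via R1 from edge(e,h)
round 1: derive anc(e,i) via R1 from edge(e,i)
round 1: derive anc(g,g) via R1 from edge(g,g)
round 1: derive anc(h,d) via R1 from edge(h,d)
round 1: derive anc(h,e) via R1 from edge(h,e)
round 1: derive anc(b,e) via R3 from edge(b,c), knows(c,e)
round 1: derive anc(c,b) via R3 from edge(c,d), knows(d,b)
round 1: derive anc(c,c) via R3 from edge(c,d), knows(d,c)
round 1: derive anc(e,c) via R3 from edge(e,b), knows(b,c)
round 1: derive anc(e,d) via R3 from edge(e,b), knows(b,d)
round 1: derive anc(e,e) via R3 from edge(e,b), knows(b,e)
round 1: derive anc(h,b) via R3 from edge(h,d), knows(d,b)
round 1: derive anc(h,c) via R3 from edge(h,d), knows(d,c)
round 2: derive anc(b,a) via R2 from anc(b,e), anc(e,a)
round 2: derive anc(b,b) via R2 from anc(b,c), anc(c,b)
round 2: derive anc(b,d) via R2 from anc(b,c), anc(c,d)
round 2: derive anc(b,h) via R2 from anc(b,e), anc(e,h)
round 2: derive anc(b,i) via R2 from anc(b,e), anc(e,i)
round 2: derive anc(c,a) via R2 from anc(c,e), anc(e,a)
round 2: derive anc(c,h) via R2 from anc(c,e), anc(e,h)
round 2: derive anc(c,i) via R2 from anc(c,e), anc(e,i)
round 2: derive anc(h,a) via R2 from anc(h,e), anc(e,a)
round 2: derive anc(h,h) via R2 from anc(h,e), anc(e,h)
round 2: derive anc(h,i) via R2 from anc(h,e), anc(e,i)

yes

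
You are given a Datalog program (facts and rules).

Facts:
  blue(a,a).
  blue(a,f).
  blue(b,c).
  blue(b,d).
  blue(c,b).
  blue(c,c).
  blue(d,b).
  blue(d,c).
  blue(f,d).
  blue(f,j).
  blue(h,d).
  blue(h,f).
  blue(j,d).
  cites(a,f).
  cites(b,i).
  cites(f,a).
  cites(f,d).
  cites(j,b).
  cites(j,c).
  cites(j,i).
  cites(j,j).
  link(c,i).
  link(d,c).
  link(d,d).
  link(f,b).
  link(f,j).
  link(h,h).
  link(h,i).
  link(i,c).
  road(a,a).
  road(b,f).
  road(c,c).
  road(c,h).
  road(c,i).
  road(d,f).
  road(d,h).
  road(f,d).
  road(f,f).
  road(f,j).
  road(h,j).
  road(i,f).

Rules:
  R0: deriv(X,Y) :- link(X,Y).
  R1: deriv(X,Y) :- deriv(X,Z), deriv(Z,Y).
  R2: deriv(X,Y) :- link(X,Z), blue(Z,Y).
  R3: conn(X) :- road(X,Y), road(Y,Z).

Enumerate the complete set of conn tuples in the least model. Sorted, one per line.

conn(a)
conn(b)
conn(c)
conn(d)
conn(f)
conn(i)

round 1: derive conn(a) via R3 from road(a,a), road(a,a)
round 1: derive conn(b) via R3 from road(b,f), road(f,d)
round 1: derive conn(c) via R3 from road(c,c), road(c,c)
round 1: derive conn(d) via R3 from road(d,f), road(f,d)
round 1: derive conn(f) via R3 from road(f,d), road(d,f)
round 1: derive conn(i) via R3 from road(i,f), road(f,d)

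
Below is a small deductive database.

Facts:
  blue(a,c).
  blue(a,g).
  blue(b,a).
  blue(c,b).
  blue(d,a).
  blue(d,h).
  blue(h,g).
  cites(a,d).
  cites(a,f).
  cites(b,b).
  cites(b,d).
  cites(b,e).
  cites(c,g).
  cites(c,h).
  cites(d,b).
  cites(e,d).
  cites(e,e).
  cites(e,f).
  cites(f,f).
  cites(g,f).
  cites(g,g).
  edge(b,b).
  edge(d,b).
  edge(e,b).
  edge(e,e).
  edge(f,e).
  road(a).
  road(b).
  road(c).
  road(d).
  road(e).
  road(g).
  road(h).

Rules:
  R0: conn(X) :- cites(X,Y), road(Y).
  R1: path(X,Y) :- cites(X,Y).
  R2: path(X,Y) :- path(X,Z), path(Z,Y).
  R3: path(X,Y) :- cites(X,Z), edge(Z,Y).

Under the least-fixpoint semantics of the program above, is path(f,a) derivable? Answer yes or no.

no

round 1: derive path(a,d) via R1 from cites(a,d)
round 1: derive path(a,f) via R1 from cites(a,f)
round 1: derive path(b,b) via R1 from cites(b,b)
round 1: derive path(b,d) via R1 from cites(b,d)
round 1: derive path(b,e) via R1 from cites(b,e)
round 1: derive path(c,g) via R1 from cites(c,g)
round 1: derive path(c,h) via R1 from cites(c,h)
round 1: derive path(d,b) via R1 from cites(d,b)
round 1: derive path(e,d) via R1 from cites(e,d)
round 1: derive path(e,e) via R1 from cites(e,e)
round 1: derive path(e,f) via R1 from cites(e,f)
round 1: derive path(f,f) via R1 from cites(f,f)
round 1: derive path(g,f) via R1 from cites(g,f)
round 1: derive path(g,g) via R1 from cites(g,g)
round 1: derive path(a,b) via R3 from cites(a,d), edge(d,b)
round 1: derive path(a,e) via R3 from cites(a,f), edge(f,e)
round 1: derive path(e,b) via R3 from cites(e,d), edge(d,b)
round 1: derive path(f,e) via R3 from cites(f,f), edge(f,e)
round 1: derive path(g,e) via R3 from cites(g,f), edge(f,e)
round 2: derive path(b,f) via R2 from path(b,e), path(e,f)
round 2: derive path(c,e) via R2 from path(c,g), path(g,e)
round 2: derive path(c,f) via R2 from path(c,g), path(g,f)
round 2: derive path(d,d) via R2 from path(d,b), path(b,d)
round 2: derive path(d,e) via R2 from path(d,b), path(b,e)
round 2: derive path(f,b) via R2 from path(f,e), path(e,b)
round 2: derive path(f,d) via R2 from path(f,e), path(e,d)
round 2: derive path(g,b) via R2 from path(g,e), path(e,b)
round 2: derive path(g,d) via R2 from path(g,e), path(e,d)
round 3: derive path(c,b) via R2 from path(c,e), path(e,b)
round 3: derive path(c,d) via R2 from path(c,e), path(e,d)
round 3: derive path(d,f) via R2 from path(d,b), path(b,f)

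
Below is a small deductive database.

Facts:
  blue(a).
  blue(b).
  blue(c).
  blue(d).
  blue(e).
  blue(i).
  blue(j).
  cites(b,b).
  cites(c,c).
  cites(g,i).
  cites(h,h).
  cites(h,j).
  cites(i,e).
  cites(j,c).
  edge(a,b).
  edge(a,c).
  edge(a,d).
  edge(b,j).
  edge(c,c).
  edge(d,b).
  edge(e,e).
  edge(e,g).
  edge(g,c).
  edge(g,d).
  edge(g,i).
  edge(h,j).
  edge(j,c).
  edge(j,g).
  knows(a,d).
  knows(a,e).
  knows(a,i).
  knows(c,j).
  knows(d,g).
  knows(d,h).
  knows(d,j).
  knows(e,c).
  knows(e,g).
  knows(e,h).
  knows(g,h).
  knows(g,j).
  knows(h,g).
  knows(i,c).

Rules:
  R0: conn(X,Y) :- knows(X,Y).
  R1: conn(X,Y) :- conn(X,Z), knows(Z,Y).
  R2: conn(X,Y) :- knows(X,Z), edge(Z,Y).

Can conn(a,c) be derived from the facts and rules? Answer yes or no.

round 1: derive conn(a,d) via R0 from knows(a,d)
round 1: derive conn(a,e) via R0 from knows(a,e)
round 1: derive conn(a,i) via R0 from knows(a,i)
round 1: derive conn(c,j) via R0 from knows(c,j)
round 1: derive conn(d,g) via R0 from knows(d,g)
round 1: derive conn(d,h) via R0 from knows(d,h)
round 1: derive conn(d,j) via R0 from knows(d,j)
round 1: derive conn(e,c) via R0 from knows(e,c)
round 1: derive conn(e,g) via R0 from knows(e,g)
round 1: derive conn(e,h) via R0 from knows(e,h)
round 1: derive conn(g,h) via R0 from knows(g,h)
round 1: derive conn(g,j) via R0 from knows(g,j)
round 1: derive conn(h,g) via R0 from knows(h,g)
round 1: derive conn(i,c) via R0 from knows(i,c)
round 1: derive conn(a,b) via R2 from knows(a,d), edge(d,b)
round 1: derive conn(a,g) via R2 from knows(a,e), edge(e,g)
round 1: derive conn(c,c) via R2 from knows(c,j), edge(j,c)
round 1: derive conn(c,g) via R2 from knows(c,j), edge(j,g)
round 1: derive conn(d,c) via R2 from knows(d,g), edge(g,c)
round 1: derive conn(d,d) via R2 from knows(d,g), edge(g,d)
round 1: derive conn(d,i) via R2 from knows(d,g), edge(g,i)
round 1: derive conn(e,d) via R2 from knows(e,g), edge(g,d)
round 1: derive conn(e,i) via R2 from knows(e,g), edge(g,i)
round 1: derive conn(e,j) via R2 from knows(e,h), edge(h,j)
round 1: derive conn(g,c) via R2 from knows(g,j), edge(j,c)
round 1: derive conn(g,g) via R2 from knows(g,j), edge(j,g)
round 1: derive conn(h,c) via R2 from knows(h,g), edge(g,c)
round 1: derive conn(h,d) via R2 from knows(h,g), edge(g,d)
round 1: derive conn(h,i) via R2 from knows(h,g), edge(g,i)
round 2: derive conn(a,c) via R1 from conn(a,e), knows(e,c)
round 2: derive conn(a,h) via R1 from conn(a,d), knows(d,h)
round 2: derive conn(a,j) via R1 from conn(a,d), knows(d,j)
round 2: derive conn(c,h) via R1 from conn(c,g), knows(g,h)
round 2: derive conn(h,h) via R1 from conn(h,d), knows(d,h)
round 2: derive conn(h,j) via R1 from conn(h,c), knows(c,j)
round 2: derive conn(i,j) via R1 from conn(i,c), knows(c,j)

yes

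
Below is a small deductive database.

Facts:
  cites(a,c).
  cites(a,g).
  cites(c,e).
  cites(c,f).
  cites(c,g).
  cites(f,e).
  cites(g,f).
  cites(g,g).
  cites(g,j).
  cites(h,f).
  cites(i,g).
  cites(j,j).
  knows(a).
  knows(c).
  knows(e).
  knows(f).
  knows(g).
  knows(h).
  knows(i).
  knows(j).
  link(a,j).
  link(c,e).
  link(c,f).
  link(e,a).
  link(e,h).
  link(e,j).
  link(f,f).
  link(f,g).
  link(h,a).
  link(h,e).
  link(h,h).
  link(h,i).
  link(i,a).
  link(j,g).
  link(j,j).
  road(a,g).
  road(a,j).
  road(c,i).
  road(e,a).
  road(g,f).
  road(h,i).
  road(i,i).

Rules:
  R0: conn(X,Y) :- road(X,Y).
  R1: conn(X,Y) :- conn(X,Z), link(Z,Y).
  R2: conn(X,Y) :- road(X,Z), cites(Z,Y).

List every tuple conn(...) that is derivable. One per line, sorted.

conn(a,f)
conn(a,g)
conn(a,j)
conn(c,a)
conn(c,g)
conn(c,i)
conn(c,j)
conn(e,a)
conn(e,c)
conn(e,e)
conn(e,f)
conn(e,g)
conn(e,h)
conn(e,i)
conn(e,j)
conn(g,a)
conn(g,e)
conn(g,f)
conn(g,g)
conn(g,h)
conn(g,i)
conn(g,j)
conn(h,a)
conn(h,g)
conn(h,i)
conn(h,j)
conn(i,a)
conn(i,g)
conn(i,i)
conn(i,j)

round 1: derive conn(a,g) via R0 from road(a,g)
round 1: derive conn(a,j) via R0 from road(a,j)
round 1: derive conn(c,i) via R0 from road(c,i)
round 1: derive conn(e,a) via R0 from road(e,a)
round 1: derive conn(g,f) via R0 from road(g,f)
round 1: derive conn(h,i) via R0 from road(h,i)
round 1: derive conn(i,i) via R0 from road(i,i)
round 1: derive conn(a,f) via R2 from road(a,g), cites(g,f)
round 1: derive conn(c,g) via R2 from road(c,i), cites(i,g)
round 1: derive conn(e,c) via R2 from road(e,a), cites(a,c)
round 1: derive conn(e,g) via R2 from road(e,a), cites(a,g)
round 1: derive conn(g,e) via R2 from road(g,f), cites(f,e)
round 1: derive conn(h,g) via R2 from road(h,i), cites(i,g)
round 1: derive conn(i,g) via R2 from road(i,i), cites(i,g)
round 2: derive conn(c,a) via R1 from conn(c,i), link(i,a)
round 2: derive conn(e,e) via R1 from conn(e,c), link(c,e)
round 2: derive conn(e,f) via R1 from conn(e,c), link(c,f)
round 2: derive conn(e,j) via R1 from conn(e,a), link(a,j)
round 2: derive conn(g,a) via R1 from conn(g,e), link(e,a)
round 2: derive conn(g,g) via R1 from conn(g,f), link(f,g)
round 2: derive conn(g,h) via R1 from conn(g,e), link(e,h)
round 2: derive conn(g,j) via R1 from conn(g,e), link(e,j)
round 2: derive conn(h,a) via R1 from conn(h,i), link(i,a)
round 2: derive conn(i,a) via R1 from conn(i,i), link(i,a)
round 3: derive conn(c,j) via R1 from conn(c,a), link(a,j)
round 3: derive conn(e,h) via R1 from conn(e,e), link(e,h)
round 3: derive conn(g,i) via R1 from conn(g,h), link(h,i)
round 3: derive conn(h,j) via R1 from conn(h,a), link(a,j)
round 3: derive conn(i,j) via R1 from conn(i,a), link(a,j)
round 4: derive conn(e,i) via R1 from conn(e,h), link(h,i)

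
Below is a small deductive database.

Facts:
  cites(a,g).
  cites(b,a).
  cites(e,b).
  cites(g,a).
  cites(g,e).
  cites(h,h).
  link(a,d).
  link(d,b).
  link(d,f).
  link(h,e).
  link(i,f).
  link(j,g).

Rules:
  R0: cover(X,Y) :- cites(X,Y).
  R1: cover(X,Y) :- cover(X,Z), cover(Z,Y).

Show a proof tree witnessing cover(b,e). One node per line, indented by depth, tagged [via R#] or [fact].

cover(b,e)  [via R1]
  cover(b,a)  [via R0]
    cites(b,a)  [fact]
  cover(a,e)  [via R1]
    cover(a,g)  [via R0]
      cites(a,g)  [fact]
    cover(g,e)  [via R0]
      cites(g,e)  [fact]

round 1: derive cover(a,g) via R0 from cites(a,g)
round 1: derive cover(b,a) via R0 from cites(b,a)
round 1: derive cover(e,b) via R0 from cites(e,b)
round 1: derive cover(g,a) via R0 from cites(g,a)
round 1: derive cover(g,e) via R0 from cites(g,e)
round 1: derive cover(h,h) via R0 from cites(h,h)
round 2: derive cover(a,a) via R1 from cover(a,g), cover(g,a)
round 2: derive cover(a,e) via R1 from cover(a,g), cover(g,e)
round 2: derive cover(b,g) via R1 from cover(b,a), cover(a,g)
round 2: derive cover(e,a) via R1 from cover(e,b), cover(b,a)
round 2: derive cover(g,b) via R1 from cover(g,e), cover(e,b)
round 2: derive cover(g,g) via R1 from cover(g,a), cover(a,g)
round 3: derive cover(a,b) via R1 from cover(a,e), cover(e,b)
round 3: derive cover(b,b) via R1 from cover(b,g), cover(g,b)
round 3: derive cover(b,e) via R1 from cover(b,a), cover(a,e)
round 3: derive cover(e,e) via R1 from cover(e,a), cover(a,e)
round 3: derive cover(e,g) via R1 from cover(e,a), cover(a,g)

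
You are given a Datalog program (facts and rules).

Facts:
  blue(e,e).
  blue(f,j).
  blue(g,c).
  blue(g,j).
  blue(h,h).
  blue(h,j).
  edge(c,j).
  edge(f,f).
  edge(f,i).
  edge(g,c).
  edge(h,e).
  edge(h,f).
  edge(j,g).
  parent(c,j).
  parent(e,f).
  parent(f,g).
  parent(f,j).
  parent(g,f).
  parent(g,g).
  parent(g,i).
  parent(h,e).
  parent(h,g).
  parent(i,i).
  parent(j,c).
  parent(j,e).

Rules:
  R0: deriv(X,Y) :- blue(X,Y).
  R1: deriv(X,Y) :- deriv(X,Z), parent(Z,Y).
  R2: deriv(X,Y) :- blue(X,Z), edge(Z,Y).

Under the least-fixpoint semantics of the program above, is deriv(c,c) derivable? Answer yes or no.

round 1: derive deriv(e,e) via R0 from blue(e,e)
round 1: derive deriv(f,j) via R0 from blue(f,j)
round 1: derive deriv(g,c) via R0 from blue(g,c)
round 1: derive deriv(g,j) via R0 from blue(g,j)
round 1: derive deriv(h,h) via R0 from blue(h,h)
round 1: derive deriv(h,j) via R0 from blue(h,j)
round 1: derive deriv(f,g) via R2 from blue(f,j), edge(j,g)
round 1: derive deriv(g,g) via R2 from blue(g,j), edge(j,g)
round 1: derive deriv(h,e) via R2 from blue(h,h), edge(h,e)
round 1: derive deriv(h,f) via R2 from blue(h,h), edge(h,f)
round 1: derive deriv(h,g) via R2 from blue(h,j), edge(j,g)
round 2: derive deriv(e,f) via R1 from deriv(e,e), parent(e,f)
round 2: derive deriv(f,c) via R1 from deriv(f,j), parent(j,c)
round 2: derive deriv(f,e) via R1 from deriv(f,j), parent(j,e)
round 2: derive deriv(f,f) via R1 from deriv(f,g), parent(g,f)
round 2: derive deriv(f,i) via R1 from deriv(f,g), parent(g,i)
round 2: derive deriv(g,e) via R1 from deriv(g,j), parent(j,e)
round 2: derive deriv(g,f) via R1 from deriv(g,g), parent(g,f)
round 2: derive deriv(g,i) via R1 from deriv(g,g), parent(g,i)
round 2: derive deriv(h,c) via R1 from deriv(h,j), parent(j,c)
round 2: derive deriv(h,i) via R1 from deriv(h,g), parent(g,i)
round 3: derive deriv(e,g) via R1 from deriv(e,f), parent(f,g)
round 3: derive deriv(e,j) via R1 from deriv(e,f), parent(f,j)
round 4: derive deriv(e,c) via R1 from deriv(e,j), parent(j,c)
round 4: derive deriv(e,i) via R1 from deriv(e,g), parent(g,i)

no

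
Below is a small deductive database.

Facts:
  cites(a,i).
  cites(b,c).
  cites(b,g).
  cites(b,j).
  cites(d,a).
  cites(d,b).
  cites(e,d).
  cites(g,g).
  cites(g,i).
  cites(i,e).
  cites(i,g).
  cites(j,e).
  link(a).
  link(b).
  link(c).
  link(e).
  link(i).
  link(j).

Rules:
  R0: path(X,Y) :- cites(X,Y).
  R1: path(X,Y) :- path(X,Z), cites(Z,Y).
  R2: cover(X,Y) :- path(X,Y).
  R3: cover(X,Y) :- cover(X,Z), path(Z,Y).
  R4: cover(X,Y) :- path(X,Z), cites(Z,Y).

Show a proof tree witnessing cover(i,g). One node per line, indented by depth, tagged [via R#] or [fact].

cover(i,g)  [via R2]
  path(i,g)  [via R0]
    cites(i,g)  [fact]

round 1: derive path(a,i) via R0 from cites(a,i)
round 1: derive path(b,c) via R0 from cites(b,c)
round 1: derive path(b,g) via R0 from cites(b,g)
round 1: derive path(b,j) via R0 from cites(b,j)
round 1: derive path(d,a) via R0 from cites(d,a)
round 1: derive path(d,b) via R0 from cites(d,b)
round 1: derive path(e,d) via R0 from cites(e,d)
round 1: derive path(g,g) via R0 from cites(g,g)
round 1: derive path(g,i) via R0 from cites(g,i)
round 1: derive path(i,e) via R0 from cites(i,e)
round 1: derive path(i,g) via R0 from cites(i,g)
round 1: derive path(j,e) via R0 from cites(j,e)
round 2: derive path(a,e) via R1 from path(a,i), cites(i,e)
round 2: derive path(a,g) via R1 from path(a,i), cites(i,g)
round 2: derive path(b,e) via R1 from path(b,j), cites(j,e)
round 2: derive path(b,i) via R1 from path(b,g), cites(g,i)
round 2: derive path(d,c) via R1 from path(d,b), cites(b,c)
round 2: derive path(d,g) via R1 from path(d,b), cites(b,g)
round 2: derive path(d,i) via R1 from path(d,a), cites(a,i)
round 2: derive path(d,j) via R1 from path(d,b), cites(b,j)
round 2: derive path(e,a) via R1 from path(e,d), cites(d,a)
round 2: derive path(e,b) via R1 from path(e,d), cites(d,b)
round 2: derive path(g,e) via R1 from path(g,i), cites(i,e)
round 2: derive path(i,d) via R1 from path(i,e), cites(e,d)
round 2: derive path(i,i) via R1 from path(i,g), cites(g,i)
round 2: derive path(j,d) via R1 from path(j,e), cites(e,d)
round 2: derive cover(a,i) via R2 from path(a,i)
round 2: derive cover(b,c) via R2 from path(b,c)
round 2: derive cover(b,g) via R2 from path(b,g)
round 2: derive cover(b,j) via R2 from path(b,j)
round 2: derive cover(d,a) via R2 from path(d,a)
round 2: derive cover(d,b) via R2 from path(d,b)
round 2: derive cover(e,d) via R2 from path(e,d)
round 2: derive cover(g,g) via R2 from path(g,g)
round 2: derive cover(g,i) via R2 from path(g,i)
round 2: derive cover(i,e) via R2 from path(i,e)
round 2: derive cover(i,g) via R2 from path(i,g)
round 2: derive cover(j,e) via R2 from path(j,e)
round 2: derive cover(a,e) via R4 from path(a,i), cites(i,e)
round 2: derive cover(a,g) via R4 from path(a,i), cites(i,g)
round 2: derive cover(b,e) via R4 from path(b,j), cites(j,e)
round 2: derive cover(b,i) via R4 from path(b,g), cites(g,i)
round 2: derive cover(d,c) via R4 from path(d,b), cites(b,c)
round 2: derive cover(d,g) via R4 from path(d,b), cites(b,g)
round 2: derive cover(d,i) via R4 from path(d,a), cites(a,i)
round 2: derive cover(d,j) via R4 from path(d,b), cites(b,j)
round 2: derive cover(e,a) via R4 from path(e,d), cites(d,a)
round 2: derive cover(e,b) via R4 from path(e,d), cites(d,b)
round 2: derive cover(g,e) via R4 from path(g,i), cites(i,e)
round 2: derive cover(i,d) via R4 from path(i,e), cites(e,d)
round 2: derive cover(i,i) via R4 from path(i,g), cites(g,i)
round 2: derive cover(j,d) via R4 from path(j,e), cites(e,d)
round 3: derive path(a,d) via R1 from path(a,e), cites(e,d)
round 3: derive path(b,d) via R1 from path(b,e), cites(e,d)
round 3: derive path(d,e) via R1 from path(d,i), cites(i,e)
round 3: derive path(e,c) via R1 from path(e,b), cites(b,c)
round 3: derive path(e,g) via R1 from path(e,b), cites(b,g)
round 3: derive path(e,i) via R1 from path(e,a), cites(a,i)
round 3: derive path(e,j) via R1 from path(e,b), cites(b,j)
round 3: derive path(g,d) via R1 from path(g,e), cites(e,d)
round 3: derive path(i,a) via R1 from path(i,d), cites(d,a)
round 3: derive path(i,b) via R1 from path(i,d), cites(d,b)
round 3: derive path(j,a) via R1 from path(j,d), cites(d,a)
round 3: derive path(j,b) via R1 from path(j,d), cites(d,b)
round 3: derive cover(a,a) via R3 from cover(a,e), path(e,a)
round 3: derive cover(a,b) via R3 from cover(a,e), path(e,b)
round 3: derive cover(a,d) via R3 from cover(a,e), path(e,d)
round 3: derive cover(b,a) via R3 from cover(b,e), path(e,a)
round 3: derive cover(b,b) via R3 from cover(b,e), path(e,b)
round 3: derive cover(b,d) via R3 from cover(b,e), path(e,d)
round 3: derive cover(d,d) via R3 from cover(d,i), path(i,d)
round 3: derive cover(d,e) via R3 from cover(d,a), path(a,e)
round 3: derive cover(e,c) via R3 from cover(e,b), path(b,c)
round 3: derive cover(e,e) via R3 from cover(e,a), path(a,e)
round 3: derive cover(e,g) via R3 from cover(e,a), path(a,g)
round 3: derive cover(e,i) via R3 from cover(e,a), path(a,i)
round 3: derive cover(e,j) via R3 from cover(e,b), path(b,j)
round 3: derive cover(g,a) via R3 from cover(g,e), path(e,a)
round 3: derive cover(g,b) via R3 from cover(g,e), path(e,b)
round 3: derive cover(g,d) via R3 from cover(g,e), path(e,d)
round 3: derive cover(i,a) via R3 from cover(i,d), path(d,a)
round 3: derive cover(i,b) via R3 from cover(i,d), path(d,b)
round 3: derive cover(i,c) via R3 from cover(i,d), path(d,c)
round 3: derive cover(i,j) via R3 from cover(i,d), path(d,j)
round 3: derive cover(j,a) via R3 from cover(j,d), path(d,a)
round 3: derive cover(j,b) via R3 from cover(j,d), path(d,b)
round 3: derive cover(j,c) via R3 from cover(j,d), path(d,c)
round 3: derive cover(j,g) via R3 from cover(j,d), path(d,g)
round 3: derive cover(j,i) via R3 from cover(j,d), path(d,i)
round 3: derive cover(j,j) via R3 from cover(j,d), path(d,j)
round 4: derive path(a,a) via R1 from path(a,d), cites(d,a)
round 4: derive path(a,b) via R1 from path(a,d), cites(d,b)
round 4: derive path(b,a) via R1 from path(b,d), cites(d,a)
round 4: derive path(b,b) via R1 from path(b,d), cites(d,b)
round 4: derive path(d,d) via R1 from path(d,e), cites(e,d)
round 4: derive path(e,e) via R1 from path(e,i), cites(i,e)
round 4: derive path(g,a) via R1 from path(g,d), cites(d,a)
round 4: derive path(g,b) via R1 from path(g,d), cites(d,b)
round 4: derive path(i,c) via R1 from path(i,b), cites(b,c)
round 4: derive path(i,j) via R1 from path(i,b), cites(b,j)
round 4: derive path(j,c) via R1 from path(j,b), cites(b,c)
round 4: derive path(j,g) via R1 from path(j,b), cites(b,g)
round 4: derive path(j,i) via R1 from path(j,a), cites(a,i)
round 4: derive path(j,j) via R1 from path(j,b), cites(b,j)
round 4: derive cover(a,c) via R3 from cover(a,b), path(b,c)
round 4: derive cover(a,j) via R3 from cover(a,b), path(b,j)
round 4: derive cover(g,c) via R3 from cover(g,b), path(b,c)
round 4: derive cover(g,j) via R3 from cover(g,b), path(b,j)
round 5: derive path(a,c) via R1 from path(a,b), cites(b,c)
round 5: derive path(a,j) via R1 from path(a,b), cites(b,j)
round 5: derive path(g,c) via R1 from path(g,b), cites(b,c)
round 5: derive path(g,j) via R1 from path(g,b), cites(b,j)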